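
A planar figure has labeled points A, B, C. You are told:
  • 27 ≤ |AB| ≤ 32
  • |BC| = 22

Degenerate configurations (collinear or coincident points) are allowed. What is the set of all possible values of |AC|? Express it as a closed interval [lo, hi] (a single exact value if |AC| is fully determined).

|AC| ∈ [5, 54]  (≈ [5.0000, 54.0000])

|AB| ∈ [27, 32]
|BC| ∈ {22}
|AC| ∈ [5, 54]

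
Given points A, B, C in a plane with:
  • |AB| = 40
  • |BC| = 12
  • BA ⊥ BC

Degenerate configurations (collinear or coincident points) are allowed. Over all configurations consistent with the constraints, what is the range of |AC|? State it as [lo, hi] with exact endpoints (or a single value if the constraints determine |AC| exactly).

|AB| ∈ {40}
|BC| ∈ {12}
|AC| ∈ {4·√(109)}

|AC| = 4·√(109)  (≈ 41.7612)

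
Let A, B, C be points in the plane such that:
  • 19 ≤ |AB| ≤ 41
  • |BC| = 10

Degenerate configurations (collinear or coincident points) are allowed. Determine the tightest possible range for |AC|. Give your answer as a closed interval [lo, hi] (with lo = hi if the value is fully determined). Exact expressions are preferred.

|AC| ∈ [9, 51]  (≈ [9.0000, 51.0000])

|AB| ∈ [19, 41]
|BC| ∈ {10}
|AC| ∈ [9, 51]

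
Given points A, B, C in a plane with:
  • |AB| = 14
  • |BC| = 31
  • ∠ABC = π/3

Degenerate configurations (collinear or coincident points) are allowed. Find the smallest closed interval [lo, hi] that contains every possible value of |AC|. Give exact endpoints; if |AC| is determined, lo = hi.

|AC| = √(723)  (≈ 26.8887)

|AB| ∈ {14}
|BC| ∈ {31}
|AC| ∈ {√(723)}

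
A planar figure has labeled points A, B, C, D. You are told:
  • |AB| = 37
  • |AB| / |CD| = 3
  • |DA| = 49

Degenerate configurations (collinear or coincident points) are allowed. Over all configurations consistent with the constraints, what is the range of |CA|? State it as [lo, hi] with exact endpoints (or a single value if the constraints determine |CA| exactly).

|AB| ∈ {37}
|AD| ∈ {49}
|CD| ∈ {37/3}
|BD| ∈ [12, 86]
|AC| ∈ [110/3, 184/3]
|BC| ∈ [0, 295/3]

|CA| ∈ [110/3, 184/3]  (≈ [36.6667, 61.3333])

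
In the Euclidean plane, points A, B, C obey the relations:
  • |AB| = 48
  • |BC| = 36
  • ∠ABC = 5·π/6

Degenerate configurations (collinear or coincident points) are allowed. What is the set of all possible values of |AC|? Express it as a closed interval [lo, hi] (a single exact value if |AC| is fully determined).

|AB| ∈ {48}
|BC| ∈ {36}
|AC| ∈ {12·√(12·√(3) + 25)}

|AC| = 12·√(12·√(3) + 25)  (≈ 81.1972)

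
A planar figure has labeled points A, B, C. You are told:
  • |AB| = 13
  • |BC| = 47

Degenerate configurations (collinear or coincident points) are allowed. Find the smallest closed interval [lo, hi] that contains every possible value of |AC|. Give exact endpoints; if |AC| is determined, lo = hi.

|AB| ∈ {13}
|BC| ∈ {47}
|AC| ∈ [34, 60]

|AC| ∈ [34, 60]  (≈ [34.0000, 60.0000])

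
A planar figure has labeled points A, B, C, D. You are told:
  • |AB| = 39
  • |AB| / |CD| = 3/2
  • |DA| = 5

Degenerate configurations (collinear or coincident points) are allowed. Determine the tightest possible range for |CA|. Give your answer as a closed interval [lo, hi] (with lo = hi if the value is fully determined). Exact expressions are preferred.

|AB| ∈ {39}
|AD| ∈ {5}
|CD| ∈ {26}
|BD| ∈ [34, 44]
|AC| ∈ [21, 31]
|BC| ∈ [8, 70]

|CA| ∈ [21, 31]  (≈ [21.0000, 31.0000])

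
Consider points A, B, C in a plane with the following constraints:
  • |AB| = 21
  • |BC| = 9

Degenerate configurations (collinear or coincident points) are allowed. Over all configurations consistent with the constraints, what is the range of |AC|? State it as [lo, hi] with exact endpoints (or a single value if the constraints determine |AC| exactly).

|AB| ∈ {21}
|BC| ∈ {9}
|AC| ∈ [12, 30]

|AC| ∈ [12, 30]  (≈ [12.0000, 30.0000])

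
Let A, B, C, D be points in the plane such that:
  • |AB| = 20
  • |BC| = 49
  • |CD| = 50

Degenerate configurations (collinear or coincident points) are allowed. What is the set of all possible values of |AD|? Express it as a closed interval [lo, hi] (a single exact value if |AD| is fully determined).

|AD| ∈ [0, 119]  (≈ [0.0000, 119.0000])

|AB| ∈ {20}
|BC| ∈ {49}
|CD| ∈ {50}
|AC| ∈ [29, 69]
|BD| ∈ [1, 99]
|AD| ∈ [0, 119]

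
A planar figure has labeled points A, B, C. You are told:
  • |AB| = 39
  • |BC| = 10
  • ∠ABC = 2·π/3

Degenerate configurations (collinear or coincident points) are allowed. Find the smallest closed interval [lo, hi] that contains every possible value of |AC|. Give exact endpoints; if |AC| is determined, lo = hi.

|AC| = √(2011)  (≈ 44.8442)

|AB| ∈ {39}
|BC| ∈ {10}
|AC| ∈ {√(2011)}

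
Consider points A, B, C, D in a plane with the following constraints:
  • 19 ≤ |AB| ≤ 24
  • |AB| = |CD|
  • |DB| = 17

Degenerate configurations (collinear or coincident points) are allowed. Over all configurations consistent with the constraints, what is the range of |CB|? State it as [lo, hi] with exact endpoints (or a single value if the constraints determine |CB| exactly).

|CB| ∈ [2, 41]  (≈ [2.0000, 41.0000])

|AB| ∈ [19, 24]
|BD| ∈ {17}
|CD| ∈ [19, 24]
|AD| ∈ [2, 41]
|BC| ∈ [2, 41]
|AC| ∈ [0, 65]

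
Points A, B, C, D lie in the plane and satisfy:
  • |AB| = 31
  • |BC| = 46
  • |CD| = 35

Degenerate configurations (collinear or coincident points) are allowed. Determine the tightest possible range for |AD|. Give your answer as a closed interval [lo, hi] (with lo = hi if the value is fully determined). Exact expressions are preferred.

|AB| ∈ {31}
|BC| ∈ {46}
|CD| ∈ {35}
|AC| ∈ [15, 77]
|BD| ∈ [11, 81]
|AD| ∈ [0, 112]

|AD| ∈ [0, 112]  (≈ [0.0000, 112.0000])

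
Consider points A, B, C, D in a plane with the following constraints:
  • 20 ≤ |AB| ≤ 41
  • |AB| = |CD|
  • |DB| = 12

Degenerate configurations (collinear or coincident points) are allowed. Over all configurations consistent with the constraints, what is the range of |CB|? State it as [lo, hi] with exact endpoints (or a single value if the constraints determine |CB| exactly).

|AB| ∈ [20, 41]
|BD| ∈ {12}
|CD| ∈ [20, 41]
|AD| ∈ [8, 53]
|BC| ∈ [8, 53]
|AC| ∈ [0, 94]

|CB| ∈ [8, 53]  (≈ [8.0000, 53.0000])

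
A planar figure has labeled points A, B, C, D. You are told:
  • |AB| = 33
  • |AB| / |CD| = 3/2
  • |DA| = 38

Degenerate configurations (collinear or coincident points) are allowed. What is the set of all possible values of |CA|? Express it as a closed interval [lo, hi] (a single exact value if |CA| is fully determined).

|CA| ∈ [16, 60]  (≈ [16.0000, 60.0000])

|AB| ∈ {33}
|AD| ∈ {38}
|CD| ∈ {22}
|BD| ∈ [5, 71]
|AC| ∈ [16, 60]
|BC| ∈ [0, 93]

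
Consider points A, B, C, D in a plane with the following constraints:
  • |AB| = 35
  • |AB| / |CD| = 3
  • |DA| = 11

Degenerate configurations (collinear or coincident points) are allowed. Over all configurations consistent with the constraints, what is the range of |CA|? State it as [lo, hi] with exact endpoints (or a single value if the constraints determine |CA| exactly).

|CA| ∈ [2/3, 68/3]  (≈ [0.6667, 22.6667])

|AB| ∈ {35}
|AD| ∈ {11}
|CD| ∈ {35/3}
|BD| ∈ [24, 46]
|AC| ∈ [2/3, 68/3]
|BC| ∈ [37/3, 173/3]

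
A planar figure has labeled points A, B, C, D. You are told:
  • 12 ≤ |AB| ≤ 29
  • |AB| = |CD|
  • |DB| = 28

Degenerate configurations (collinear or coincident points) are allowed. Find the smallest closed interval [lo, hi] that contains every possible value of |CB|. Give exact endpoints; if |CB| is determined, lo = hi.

|CB| ∈ [0, 57]  (≈ [0.0000, 57.0000])

|AB| ∈ [12, 29]
|BD| ∈ {28}
|CD| ∈ [12, 29]
|AD| ∈ [0, 57]
|BC| ∈ [0, 57]
|AC| ∈ [0, 86]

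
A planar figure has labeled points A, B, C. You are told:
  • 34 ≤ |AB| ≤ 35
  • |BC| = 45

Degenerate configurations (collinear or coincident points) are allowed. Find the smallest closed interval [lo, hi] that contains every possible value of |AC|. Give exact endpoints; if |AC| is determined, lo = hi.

|AC| ∈ [10, 80]  (≈ [10.0000, 80.0000])

|AB| ∈ [34, 35]
|BC| ∈ {45}
|AC| ∈ [10, 80]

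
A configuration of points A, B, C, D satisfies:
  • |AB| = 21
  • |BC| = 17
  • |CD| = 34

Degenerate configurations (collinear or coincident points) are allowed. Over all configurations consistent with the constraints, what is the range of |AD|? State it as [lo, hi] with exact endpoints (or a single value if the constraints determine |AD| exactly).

|AD| ∈ [0, 72]  (≈ [0.0000, 72.0000])

|AB| ∈ {21}
|BC| ∈ {17}
|CD| ∈ {34}
|AC| ∈ [4, 38]
|BD| ∈ [17, 51]
|AD| ∈ [0, 72]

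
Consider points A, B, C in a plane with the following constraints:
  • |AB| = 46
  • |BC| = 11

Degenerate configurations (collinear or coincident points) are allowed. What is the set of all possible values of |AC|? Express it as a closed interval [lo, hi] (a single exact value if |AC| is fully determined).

|AB| ∈ {46}
|BC| ∈ {11}
|AC| ∈ [35, 57]

|AC| ∈ [35, 57]  (≈ [35.0000, 57.0000])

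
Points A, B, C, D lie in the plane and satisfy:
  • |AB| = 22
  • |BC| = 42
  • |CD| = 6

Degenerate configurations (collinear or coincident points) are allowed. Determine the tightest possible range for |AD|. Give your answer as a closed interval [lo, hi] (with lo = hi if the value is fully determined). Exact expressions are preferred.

|AB| ∈ {22}
|BC| ∈ {42}
|CD| ∈ {6}
|AC| ∈ [20, 64]
|BD| ∈ [36, 48]
|AD| ∈ [14, 70]

|AD| ∈ [14, 70]  (≈ [14.0000, 70.0000])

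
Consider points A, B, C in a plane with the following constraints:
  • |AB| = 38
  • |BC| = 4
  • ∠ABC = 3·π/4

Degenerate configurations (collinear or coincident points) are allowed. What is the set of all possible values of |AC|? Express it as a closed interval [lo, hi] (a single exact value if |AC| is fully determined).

|AB| ∈ {38}
|BC| ∈ {4}
|AC| ∈ {2·√(38·√(2) + 365)}

|AC| = 2·√(38·√(2) + 365)  (≈ 40.9263)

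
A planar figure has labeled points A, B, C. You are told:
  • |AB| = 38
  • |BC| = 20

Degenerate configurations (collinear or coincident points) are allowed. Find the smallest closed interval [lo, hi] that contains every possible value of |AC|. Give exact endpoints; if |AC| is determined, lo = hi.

|AC| ∈ [18, 58]  (≈ [18.0000, 58.0000])

|AB| ∈ {38}
|BC| ∈ {20}
|AC| ∈ [18, 58]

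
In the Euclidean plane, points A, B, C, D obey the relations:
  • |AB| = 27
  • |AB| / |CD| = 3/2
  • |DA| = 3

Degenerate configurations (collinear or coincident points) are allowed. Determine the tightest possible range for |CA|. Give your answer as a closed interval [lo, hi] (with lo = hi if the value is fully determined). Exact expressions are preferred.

|AB| ∈ {27}
|AD| ∈ {3}
|CD| ∈ {18}
|BD| ∈ [24, 30]
|AC| ∈ [15, 21]
|BC| ∈ [6, 48]

|CA| ∈ [15, 21]  (≈ [15.0000, 21.0000])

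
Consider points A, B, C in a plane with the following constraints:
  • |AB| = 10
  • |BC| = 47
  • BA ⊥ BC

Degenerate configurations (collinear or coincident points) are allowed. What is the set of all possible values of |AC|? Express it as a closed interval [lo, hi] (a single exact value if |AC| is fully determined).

|AC| = √(2309)  (≈ 48.0521)

|AB| ∈ {10}
|BC| ∈ {47}
|AC| ∈ {√(2309)}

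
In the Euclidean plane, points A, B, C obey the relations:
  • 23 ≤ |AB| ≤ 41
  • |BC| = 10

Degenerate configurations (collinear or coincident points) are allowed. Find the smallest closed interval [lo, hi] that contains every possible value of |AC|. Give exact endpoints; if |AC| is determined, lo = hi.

|AB| ∈ [23, 41]
|BC| ∈ {10}
|AC| ∈ [13, 51]

|AC| ∈ [13, 51]  (≈ [13.0000, 51.0000])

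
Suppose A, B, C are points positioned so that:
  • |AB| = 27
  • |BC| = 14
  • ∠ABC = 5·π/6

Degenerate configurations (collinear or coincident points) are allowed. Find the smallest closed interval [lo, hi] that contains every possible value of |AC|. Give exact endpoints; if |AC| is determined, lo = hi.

|AB| ∈ {27}
|BC| ∈ {14}
|AC| ∈ {√(378·√(3) + 925)}

|AC| = √(378·√(3) + 925)  (≈ 39.7456)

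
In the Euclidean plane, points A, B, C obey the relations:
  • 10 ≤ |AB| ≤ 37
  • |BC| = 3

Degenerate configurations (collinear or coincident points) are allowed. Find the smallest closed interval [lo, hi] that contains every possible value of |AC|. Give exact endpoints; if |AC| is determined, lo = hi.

|AB| ∈ [10, 37]
|BC| ∈ {3}
|AC| ∈ [7, 40]

|AC| ∈ [7, 40]  (≈ [7.0000, 40.0000])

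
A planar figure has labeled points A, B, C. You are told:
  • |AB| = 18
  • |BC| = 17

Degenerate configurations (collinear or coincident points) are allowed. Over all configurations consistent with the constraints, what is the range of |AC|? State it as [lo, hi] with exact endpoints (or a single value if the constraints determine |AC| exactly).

|AC| ∈ [1, 35]  (≈ [1.0000, 35.0000])

|AB| ∈ {18}
|BC| ∈ {17}
|AC| ∈ [1, 35]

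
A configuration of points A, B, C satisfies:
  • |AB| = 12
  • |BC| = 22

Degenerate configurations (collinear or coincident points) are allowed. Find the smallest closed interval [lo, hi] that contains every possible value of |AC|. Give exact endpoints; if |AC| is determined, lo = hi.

|AC| ∈ [10, 34]  (≈ [10.0000, 34.0000])

|AB| ∈ {12}
|BC| ∈ {22}
|AC| ∈ [10, 34]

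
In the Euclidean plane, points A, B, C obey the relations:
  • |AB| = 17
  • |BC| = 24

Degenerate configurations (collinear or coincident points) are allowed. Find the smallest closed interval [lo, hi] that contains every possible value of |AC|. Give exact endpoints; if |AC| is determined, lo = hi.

|AC| ∈ [7, 41]  (≈ [7.0000, 41.0000])

|AB| ∈ {17}
|BC| ∈ {24}
|AC| ∈ [7, 41]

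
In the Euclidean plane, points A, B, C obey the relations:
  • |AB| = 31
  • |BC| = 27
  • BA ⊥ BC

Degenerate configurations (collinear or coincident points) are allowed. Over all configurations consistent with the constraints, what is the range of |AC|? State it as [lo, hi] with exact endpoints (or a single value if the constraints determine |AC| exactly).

|AB| ∈ {31}
|BC| ∈ {27}
|AC| ∈ {13·√(10)}

|AC| = 13·√(10)  (≈ 41.1096)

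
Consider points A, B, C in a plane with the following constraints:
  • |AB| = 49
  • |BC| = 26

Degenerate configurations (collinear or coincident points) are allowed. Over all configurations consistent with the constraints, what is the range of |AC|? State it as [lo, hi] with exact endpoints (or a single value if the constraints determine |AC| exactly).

|AC| ∈ [23, 75]  (≈ [23.0000, 75.0000])

|AB| ∈ {49}
|BC| ∈ {26}
|AC| ∈ [23, 75]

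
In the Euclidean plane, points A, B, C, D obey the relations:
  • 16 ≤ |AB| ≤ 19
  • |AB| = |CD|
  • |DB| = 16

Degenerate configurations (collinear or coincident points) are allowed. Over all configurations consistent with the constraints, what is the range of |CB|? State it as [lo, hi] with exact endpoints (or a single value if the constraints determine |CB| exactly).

|CB| ∈ [0, 35]  (≈ [0.0000, 35.0000])

|AB| ∈ [16, 19]
|BD| ∈ {16}
|CD| ∈ [16, 19]
|AD| ∈ [0, 35]
|BC| ∈ [0, 35]
|AC| ∈ [0, 54]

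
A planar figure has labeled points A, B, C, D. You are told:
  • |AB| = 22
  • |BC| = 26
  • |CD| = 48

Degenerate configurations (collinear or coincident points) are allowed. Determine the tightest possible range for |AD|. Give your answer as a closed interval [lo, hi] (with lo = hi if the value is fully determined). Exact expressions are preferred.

|AD| ∈ [0, 96]  (≈ [0.0000, 96.0000])

|AB| ∈ {22}
|BC| ∈ {26}
|CD| ∈ {48}
|AC| ∈ [4, 48]
|BD| ∈ [22, 74]
|AD| ∈ [0, 96]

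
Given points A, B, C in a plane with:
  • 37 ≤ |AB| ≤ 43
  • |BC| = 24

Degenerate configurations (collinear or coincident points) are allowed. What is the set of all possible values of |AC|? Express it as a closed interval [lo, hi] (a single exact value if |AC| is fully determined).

|AB| ∈ [37, 43]
|BC| ∈ {24}
|AC| ∈ [13, 67]

|AC| ∈ [13, 67]  (≈ [13.0000, 67.0000])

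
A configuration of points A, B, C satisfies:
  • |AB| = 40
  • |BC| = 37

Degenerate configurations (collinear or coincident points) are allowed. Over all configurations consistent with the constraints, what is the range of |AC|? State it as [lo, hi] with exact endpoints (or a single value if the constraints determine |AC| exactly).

|AB| ∈ {40}
|BC| ∈ {37}
|AC| ∈ [3, 77]

|AC| ∈ [3, 77]  (≈ [3.0000, 77.0000])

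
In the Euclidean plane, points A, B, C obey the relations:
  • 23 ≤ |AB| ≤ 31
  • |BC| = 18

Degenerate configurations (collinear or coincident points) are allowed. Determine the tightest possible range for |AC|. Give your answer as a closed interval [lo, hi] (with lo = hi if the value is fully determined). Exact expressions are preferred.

|AB| ∈ [23, 31]
|BC| ∈ {18}
|AC| ∈ [5, 49]

|AC| ∈ [5, 49]  (≈ [5.0000, 49.0000])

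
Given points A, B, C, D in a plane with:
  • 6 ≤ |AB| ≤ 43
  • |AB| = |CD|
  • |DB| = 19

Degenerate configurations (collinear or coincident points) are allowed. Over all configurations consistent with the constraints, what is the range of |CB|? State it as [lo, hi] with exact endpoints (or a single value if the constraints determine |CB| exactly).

|AB| ∈ [6, 43]
|BD| ∈ {19}
|CD| ∈ [6, 43]
|AD| ∈ [0, 62]
|BC| ∈ [0, 62]
|AC| ∈ [0, 105]

|CB| ∈ [0, 62]  (≈ [0.0000, 62.0000])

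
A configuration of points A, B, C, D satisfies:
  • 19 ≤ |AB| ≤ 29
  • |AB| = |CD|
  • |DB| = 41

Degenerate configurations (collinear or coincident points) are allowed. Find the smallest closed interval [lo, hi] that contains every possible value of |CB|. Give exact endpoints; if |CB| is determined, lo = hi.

|CB| ∈ [12, 70]  (≈ [12.0000, 70.0000])

|AB| ∈ [19, 29]
|BD| ∈ {41}
|CD| ∈ [19, 29]
|AD| ∈ [12, 70]
|BC| ∈ [12, 70]
|AC| ∈ [0, 99]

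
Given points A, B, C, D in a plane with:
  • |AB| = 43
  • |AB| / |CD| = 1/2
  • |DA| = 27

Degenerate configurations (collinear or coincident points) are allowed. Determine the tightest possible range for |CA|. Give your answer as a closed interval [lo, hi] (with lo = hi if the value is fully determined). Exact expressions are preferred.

|AB| ∈ {43}
|AD| ∈ {27}
|CD| ∈ {86}
|BD| ∈ [16, 70]
|AC| ∈ [59, 113]
|BC| ∈ [16, 156]

|CA| ∈ [59, 113]  (≈ [59.0000, 113.0000])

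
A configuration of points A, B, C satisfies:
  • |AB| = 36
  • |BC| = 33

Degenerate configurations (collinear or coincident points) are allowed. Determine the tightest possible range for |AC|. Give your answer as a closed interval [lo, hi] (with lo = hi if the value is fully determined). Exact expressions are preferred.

|AC| ∈ [3, 69]  (≈ [3.0000, 69.0000])

|AB| ∈ {36}
|BC| ∈ {33}
|AC| ∈ [3, 69]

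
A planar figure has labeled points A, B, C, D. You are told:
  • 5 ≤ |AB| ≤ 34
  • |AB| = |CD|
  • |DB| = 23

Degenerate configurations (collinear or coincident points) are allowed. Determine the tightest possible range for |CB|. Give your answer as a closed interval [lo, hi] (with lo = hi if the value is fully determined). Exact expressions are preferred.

|CB| ∈ [0, 57]  (≈ [0.0000, 57.0000])

|AB| ∈ [5, 34]
|BD| ∈ {23}
|CD| ∈ [5, 34]
|AD| ∈ [0, 57]
|BC| ∈ [0, 57]
|AC| ∈ [0, 91]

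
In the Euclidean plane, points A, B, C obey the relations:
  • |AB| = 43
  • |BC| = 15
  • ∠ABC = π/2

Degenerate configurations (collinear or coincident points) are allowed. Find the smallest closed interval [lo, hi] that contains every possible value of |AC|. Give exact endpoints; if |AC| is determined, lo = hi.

|AC| = √(2074)  (≈ 45.5412)

|AB| ∈ {43}
|BC| ∈ {15}
|AC| ∈ {√(2074)}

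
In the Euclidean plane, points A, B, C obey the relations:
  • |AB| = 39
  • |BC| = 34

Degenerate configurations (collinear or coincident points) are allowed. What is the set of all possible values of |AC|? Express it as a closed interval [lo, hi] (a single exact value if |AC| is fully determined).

|AC| ∈ [5, 73]  (≈ [5.0000, 73.0000])

|AB| ∈ {39}
|BC| ∈ {34}
|AC| ∈ [5, 73]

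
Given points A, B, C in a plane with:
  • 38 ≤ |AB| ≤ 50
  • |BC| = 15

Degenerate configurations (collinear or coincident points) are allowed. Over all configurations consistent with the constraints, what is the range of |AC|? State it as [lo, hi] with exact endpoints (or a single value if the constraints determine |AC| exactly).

|AC| ∈ [23, 65]  (≈ [23.0000, 65.0000])

|AB| ∈ [38, 50]
|BC| ∈ {15}
|AC| ∈ [23, 65]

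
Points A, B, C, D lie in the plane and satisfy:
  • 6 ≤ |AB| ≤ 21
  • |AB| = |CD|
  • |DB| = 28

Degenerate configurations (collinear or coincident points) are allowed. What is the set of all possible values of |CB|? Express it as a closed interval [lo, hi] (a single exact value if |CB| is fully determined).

|CB| ∈ [7, 49]  (≈ [7.0000, 49.0000])

|AB| ∈ [6, 21]
|BD| ∈ {28}
|CD| ∈ [6, 21]
|AD| ∈ [7, 49]
|BC| ∈ [7, 49]
|AC| ∈ [0, 70]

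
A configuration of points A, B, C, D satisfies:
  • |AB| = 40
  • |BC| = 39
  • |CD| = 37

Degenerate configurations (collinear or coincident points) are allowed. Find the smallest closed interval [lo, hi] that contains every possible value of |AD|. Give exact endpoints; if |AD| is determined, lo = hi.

|AB| ∈ {40}
|BC| ∈ {39}
|CD| ∈ {37}
|AC| ∈ [1, 79]
|BD| ∈ [2, 76]
|AD| ∈ [0, 116]

|AD| ∈ [0, 116]  (≈ [0.0000, 116.0000])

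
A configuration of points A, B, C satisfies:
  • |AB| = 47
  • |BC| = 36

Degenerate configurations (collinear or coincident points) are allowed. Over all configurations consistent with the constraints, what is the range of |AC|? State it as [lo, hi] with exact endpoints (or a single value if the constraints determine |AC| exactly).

|AC| ∈ [11, 83]  (≈ [11.0000, 83.0000])

|AB| ∈ {47}
|BC| ∈ {36}
|AC| ∈ [11, 83]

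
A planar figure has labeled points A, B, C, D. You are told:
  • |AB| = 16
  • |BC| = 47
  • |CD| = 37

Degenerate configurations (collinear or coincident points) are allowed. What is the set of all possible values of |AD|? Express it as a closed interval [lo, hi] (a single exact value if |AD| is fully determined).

|AD| ∈ [0, 100]  (≈ [0.0000, 100.0000])

|AB| ∈ {16}
|BC| ∈ {47}
|CD| ∈ {37}
|AC| ∈ [31, 63]
|BD| ∈ [10, 84]
|AD| ∈ [0, 100]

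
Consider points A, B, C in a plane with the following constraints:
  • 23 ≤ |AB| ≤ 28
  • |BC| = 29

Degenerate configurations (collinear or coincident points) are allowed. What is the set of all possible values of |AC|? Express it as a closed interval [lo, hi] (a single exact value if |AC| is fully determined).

|AC| ∈ [1, 57]  (≈ [1.0000, 57.0000])

|AB| ∈ [23, 28]
|BC| ∈ {29}
|AC| ∈ [1, 57]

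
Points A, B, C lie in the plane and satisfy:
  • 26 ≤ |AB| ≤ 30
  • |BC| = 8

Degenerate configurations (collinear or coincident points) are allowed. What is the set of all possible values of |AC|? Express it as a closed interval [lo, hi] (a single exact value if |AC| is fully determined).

|AC| ∈ [18, 38]  (≈ [18.0000, 38.0000])

|AB| ∈ [26, 30]
|BC| ∈ {8}
|AC| ∈ [18, 38]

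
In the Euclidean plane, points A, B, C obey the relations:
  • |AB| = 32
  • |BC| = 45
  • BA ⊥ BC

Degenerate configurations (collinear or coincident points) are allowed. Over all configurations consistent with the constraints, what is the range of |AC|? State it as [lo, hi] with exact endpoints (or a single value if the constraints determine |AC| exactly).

|AC| = √(3049)  (≈ 55.2178)

|AB| ∈ {32}
|BC| ∈ {45}
|AC| ∈ {√(3049)}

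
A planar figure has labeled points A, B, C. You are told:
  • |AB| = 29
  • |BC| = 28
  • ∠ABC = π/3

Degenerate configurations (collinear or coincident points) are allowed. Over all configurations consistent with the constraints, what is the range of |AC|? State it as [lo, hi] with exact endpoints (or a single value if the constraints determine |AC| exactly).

|AB| ∈ {29}
|BC| ∈ {28}
|AC| ∈ {√(813)}

|AC| = √(813)  (≈ 28.5132)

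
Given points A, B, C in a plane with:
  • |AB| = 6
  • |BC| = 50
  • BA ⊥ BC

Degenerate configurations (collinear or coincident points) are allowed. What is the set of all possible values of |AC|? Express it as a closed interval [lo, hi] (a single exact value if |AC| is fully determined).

|AB| ∈ {6}
|BC| ∈ {50}
|AC| ∈ {2·√(634)}

|AC| = 2·√(634)  (≈ 50.3587)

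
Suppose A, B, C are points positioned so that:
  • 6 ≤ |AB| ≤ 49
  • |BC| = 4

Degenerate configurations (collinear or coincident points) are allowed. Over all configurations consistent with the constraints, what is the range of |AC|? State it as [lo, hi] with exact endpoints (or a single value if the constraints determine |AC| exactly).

|AB| ∈ [6, 49]
|BC| ∈ {4}
|AC| ∈ [2, 53]

|AC| ∈ [2, 53]  (≈ [2.0000, 53.0000])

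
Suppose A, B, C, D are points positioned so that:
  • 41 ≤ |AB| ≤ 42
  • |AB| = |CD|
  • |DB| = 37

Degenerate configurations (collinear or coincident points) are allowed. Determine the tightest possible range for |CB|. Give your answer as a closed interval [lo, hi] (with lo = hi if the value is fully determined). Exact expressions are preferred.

|AB| ∈ [41, 42]
|BD| ∈ {37}
|CD| ∈ [41, 42]
|AD| ∈ [4, 79]
|BC| ∈ [4, 79]
|AC| ∈ [0, 121]

|CB| ∈ [4, 79]  (≈ [4.0000, 79.0000])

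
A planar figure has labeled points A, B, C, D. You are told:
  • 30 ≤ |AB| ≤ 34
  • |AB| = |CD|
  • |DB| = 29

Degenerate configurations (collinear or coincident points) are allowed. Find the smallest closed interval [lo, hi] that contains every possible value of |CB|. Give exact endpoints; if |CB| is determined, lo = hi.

|CB| ∈ [1, 63]  (≈ [1.0000, 63.0000])

|AB| ∈ [30, 34]
|BD| ∈ {29}
|CD| ∈ [30, 34]
|AD| ∈ [1, 63]
|BC| ∈ [1, 63]
|AC| ∈ [0, 97]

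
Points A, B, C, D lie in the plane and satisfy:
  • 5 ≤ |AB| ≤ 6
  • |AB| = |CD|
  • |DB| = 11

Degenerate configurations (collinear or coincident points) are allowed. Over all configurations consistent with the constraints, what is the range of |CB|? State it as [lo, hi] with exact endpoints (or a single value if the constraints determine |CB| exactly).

|CB| ∈ [5, 17]  (≈ [5.0000, 17.0000])

|AB| ∈ [5, 6]
|BD| ∈ {11}
|CD| ∈ [5, 6]
|AD| ∈ [5, 17]
|BC| ∈ [5, 17]
|AC| ∈ [0, 23]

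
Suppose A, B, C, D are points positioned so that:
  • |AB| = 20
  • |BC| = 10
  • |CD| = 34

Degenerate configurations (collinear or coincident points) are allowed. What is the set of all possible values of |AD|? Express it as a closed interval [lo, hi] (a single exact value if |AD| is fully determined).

|AD| ∈ [4, 64]  (≈ [4.0000, 64.0000])

|AB| ∈ {20}
|BC| ∈ {10}
|CD| ∈ {34}
|AC| ∈ [10, 30]
|BD| ∈ [24, 44]
|AD| ∈ [4, 64]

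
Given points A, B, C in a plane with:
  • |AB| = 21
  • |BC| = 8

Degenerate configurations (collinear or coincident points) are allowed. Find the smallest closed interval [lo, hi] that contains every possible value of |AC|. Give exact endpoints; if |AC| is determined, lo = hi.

|AC| ∈ [13, 29]  (≈ [13.0000, 29.0000])

|AB| ∈ {21}
|BC| ∈ {8}
|AC| ∈ [13, 29]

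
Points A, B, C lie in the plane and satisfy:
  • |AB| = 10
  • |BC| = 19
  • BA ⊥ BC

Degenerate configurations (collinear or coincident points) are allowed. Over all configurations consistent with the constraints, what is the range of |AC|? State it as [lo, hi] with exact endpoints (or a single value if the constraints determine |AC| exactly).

|AC| = √(461)  (≈ 21.4709)

|AB| ∈ {10}
|BC| ∈ {19}
|AC| ∈ {√(461)}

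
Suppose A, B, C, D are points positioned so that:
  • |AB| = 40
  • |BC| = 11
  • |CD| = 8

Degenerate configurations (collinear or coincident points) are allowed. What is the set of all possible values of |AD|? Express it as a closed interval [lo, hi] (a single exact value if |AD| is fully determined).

|AD| ∈ [21, 59]  (≈ [21.0000, 59.0000])

|AB| ∈ {40}
|BC| ∈ {11}
|CD| ∈ {8}
|AC| ∈ [29, 51]
|BD| ∈ [3, 19]
|AD| ∈ [21, 59]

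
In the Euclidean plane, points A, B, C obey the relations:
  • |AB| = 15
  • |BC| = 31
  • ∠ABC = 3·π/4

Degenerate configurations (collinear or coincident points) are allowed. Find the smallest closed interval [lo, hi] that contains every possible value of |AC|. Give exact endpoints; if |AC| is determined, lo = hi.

|AB| ∈ {15}
|BC| ∈ {31}
|AC| ∈ {√(465·√(2) + 1186)}

|AC| = √(465·√(2) + 1186)  (≈ 42.9373)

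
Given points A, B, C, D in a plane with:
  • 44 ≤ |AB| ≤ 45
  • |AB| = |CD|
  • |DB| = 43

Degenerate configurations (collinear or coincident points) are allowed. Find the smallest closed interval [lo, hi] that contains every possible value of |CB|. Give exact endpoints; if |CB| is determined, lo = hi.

|AB| ∈ [44, 45]
|BD| ∈ {43}
|CD| ∈ [44, 45]
|AD| ∈ [1, 88]
|BC| ∈ [1, 88]
|AC| ∈ [0, 133]

|CB| ∈ [1, 88]  (≈ [1.0000, 88.0000])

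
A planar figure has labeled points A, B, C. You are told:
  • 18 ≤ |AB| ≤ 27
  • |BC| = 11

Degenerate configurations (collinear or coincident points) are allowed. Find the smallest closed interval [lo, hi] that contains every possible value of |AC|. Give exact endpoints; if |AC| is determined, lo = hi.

|AB| ∈ [18, 27]
|BC| ∈ {11}
|AC| ∈ [7, 38]

|AC| ∈ [7, 38]  (≈ [7.0000, 38.0000])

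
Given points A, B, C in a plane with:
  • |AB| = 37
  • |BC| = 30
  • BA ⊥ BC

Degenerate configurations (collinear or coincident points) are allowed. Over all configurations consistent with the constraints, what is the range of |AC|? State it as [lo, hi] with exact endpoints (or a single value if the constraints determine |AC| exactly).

|AC| = √(2269)  (≈ 47.6340)

|AB| ∈ {37}
|BC| ∈ {30}
|AC| ∈ {√(2269)}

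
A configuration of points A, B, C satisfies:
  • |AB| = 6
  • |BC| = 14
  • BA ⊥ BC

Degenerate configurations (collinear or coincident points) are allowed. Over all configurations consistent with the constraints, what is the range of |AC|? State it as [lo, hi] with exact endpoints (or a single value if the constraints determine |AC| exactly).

|AC| = 2·√(58)  (≈ 15.2315)

|AB| ∈ {6}
|BC| ∈ {14}
|AC| ∈ {2·√(58)}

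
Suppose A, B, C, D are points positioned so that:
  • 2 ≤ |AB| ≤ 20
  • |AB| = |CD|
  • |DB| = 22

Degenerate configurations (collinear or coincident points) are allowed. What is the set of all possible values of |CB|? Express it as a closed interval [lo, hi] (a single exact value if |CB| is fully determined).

|CB| ∈ [2, 42]  (≈ [2.0000, 42.0000])

|AB| ∈ [2, 20]
|BD| ∈ {22}
|CD| ∈ [2, 20]
|AD| ∈ [2, 42]
|BC| ∈ [2, 42]
|AC| ∈ [0, 62]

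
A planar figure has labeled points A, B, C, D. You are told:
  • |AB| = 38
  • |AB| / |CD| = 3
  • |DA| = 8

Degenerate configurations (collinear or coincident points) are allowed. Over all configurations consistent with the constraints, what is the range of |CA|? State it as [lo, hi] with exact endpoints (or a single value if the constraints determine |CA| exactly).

|CA| ∈ [14/3, 62/3]  (≈ [4.6667, 20.6667])

|AB| ∈ {38}
|AD| ∈ {8}
|CD| ∈ {38/3}
|BD| ∈ [30, 46]
|AC| ∈ [14/3, 62/3]
|BC| ∈ [52/3, 176/3]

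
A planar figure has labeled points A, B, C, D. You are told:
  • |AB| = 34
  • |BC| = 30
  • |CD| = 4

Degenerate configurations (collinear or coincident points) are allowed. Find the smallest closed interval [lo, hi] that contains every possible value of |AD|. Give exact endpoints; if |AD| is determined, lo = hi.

|AB| ∈ {34}
|BC| ∈ {30}
|CD| ∈ {4}
|AC| ∈ [4, 64]
|BD| ∈ [26, 34]
|AD| ∈ [0, 68]

|AD| ∈ [0, 68]  (≈ [0.0000, 68.0000])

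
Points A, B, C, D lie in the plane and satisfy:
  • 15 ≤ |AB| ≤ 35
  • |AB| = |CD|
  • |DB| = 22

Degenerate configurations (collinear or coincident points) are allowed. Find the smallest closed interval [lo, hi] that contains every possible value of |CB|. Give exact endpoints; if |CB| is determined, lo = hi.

|AB| ∈ [15, 35]
|BD| ∈ {22}
|CD| ∈ [15, 35]
|AD| ∈ [0, 57]
|BC| ∈ [0, 57]
|AC| ∈ [0, 92]

|CB| ∈ [0, 57]  (≈ [0.0000, 57.0000])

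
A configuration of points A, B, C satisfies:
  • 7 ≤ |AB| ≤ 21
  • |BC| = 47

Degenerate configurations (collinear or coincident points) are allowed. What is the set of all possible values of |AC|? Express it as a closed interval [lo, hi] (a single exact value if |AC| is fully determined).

|AB| ∈ [7, 21]
|BC| ∈ {47}
|AC| ∈ [26, 68]

|AC| ∈ [26, 68]  (≈ [26.0000, 68.0000])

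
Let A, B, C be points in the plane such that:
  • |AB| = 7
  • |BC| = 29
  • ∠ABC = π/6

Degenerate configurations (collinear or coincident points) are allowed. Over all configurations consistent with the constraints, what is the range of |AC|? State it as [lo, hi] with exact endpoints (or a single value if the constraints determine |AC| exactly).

|AC| = √(890 - 203·√(3))  (≈ 23.2033)

|AB| ∈ {7}
|BC| ∈ {29}
|AC| ∈ {√(890 - 203·√(3))}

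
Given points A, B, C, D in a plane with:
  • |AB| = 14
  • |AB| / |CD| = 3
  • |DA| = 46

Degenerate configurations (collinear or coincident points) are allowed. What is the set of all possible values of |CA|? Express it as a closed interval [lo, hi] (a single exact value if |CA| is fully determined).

|AB| ∈ {14}
|AD| ∈ {46}
|CD| ∈ {14/3}
|BD| ∈ [32, 60]
|AC| ∈ [124/3, 152/3]
|BC| ∈ [82/3, 194/3]

|CA| ∈ [124/3, 152/3]  (≈ [41.3333, 50.6667])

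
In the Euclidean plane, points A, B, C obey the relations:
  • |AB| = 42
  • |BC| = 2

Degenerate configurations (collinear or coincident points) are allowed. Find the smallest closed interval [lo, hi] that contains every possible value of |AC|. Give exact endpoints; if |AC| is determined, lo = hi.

|AC| ∈ [40, 44]  (≈ [40.0000, 44.0000])

|AB| ∈ {42}
|BC| ∈ {2}
|AC| ∈ [40, 44]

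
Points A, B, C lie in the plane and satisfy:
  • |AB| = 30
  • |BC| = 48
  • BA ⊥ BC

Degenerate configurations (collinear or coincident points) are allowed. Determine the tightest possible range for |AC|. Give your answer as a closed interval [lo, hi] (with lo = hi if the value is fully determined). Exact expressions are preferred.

|AB| ∈ {30}
|BC| ∈ {48}
|AC| ∈ {6·√(89)}

|AC| = 6·√(89)  (≈ 56.6039)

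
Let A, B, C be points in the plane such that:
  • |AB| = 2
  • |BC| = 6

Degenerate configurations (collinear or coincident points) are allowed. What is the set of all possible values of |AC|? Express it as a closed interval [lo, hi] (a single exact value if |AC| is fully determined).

|AC| ∈ [4, 8]  (≈ [4.0000, 8.0000])

|AB| ∈ {2}
|BC| ∈ {6}
|AC| ∈ [4, 8]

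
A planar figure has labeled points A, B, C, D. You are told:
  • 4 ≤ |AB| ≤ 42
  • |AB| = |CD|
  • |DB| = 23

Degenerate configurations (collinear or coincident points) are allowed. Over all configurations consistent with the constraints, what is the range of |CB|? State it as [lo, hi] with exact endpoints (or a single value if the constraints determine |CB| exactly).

|AB| ∈ [4, 42]
|BD| ∈ {23}
|CD| ∈ [4, 42]
|AD| ∈ [0, 65]
|BC| ∈ [0, 65]
|AC| ∈ [0, 107]

|CB| ∈ [0, 65]  (≈ [0.0000, 65.0000])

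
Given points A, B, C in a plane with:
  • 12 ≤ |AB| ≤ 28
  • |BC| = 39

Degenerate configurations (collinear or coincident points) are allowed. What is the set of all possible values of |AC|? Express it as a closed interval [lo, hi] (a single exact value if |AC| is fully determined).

|AC| ∈ [11, 67]  (≈ [11.0000, 67.0000])

|AB| ∈ [12, 28]
|BC| ∈ {39}
|AC| ∈ [11, 67]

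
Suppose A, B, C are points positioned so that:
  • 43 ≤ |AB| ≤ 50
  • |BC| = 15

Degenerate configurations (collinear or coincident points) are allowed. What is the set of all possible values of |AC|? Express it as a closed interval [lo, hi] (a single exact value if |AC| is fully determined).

|AC| ∈ [28, 65]  (≈ [28.0000, 65.0000])

|AB| ∈ [43, 50]
|BC| ∈ {15}
|AC| ∈ [28, 65]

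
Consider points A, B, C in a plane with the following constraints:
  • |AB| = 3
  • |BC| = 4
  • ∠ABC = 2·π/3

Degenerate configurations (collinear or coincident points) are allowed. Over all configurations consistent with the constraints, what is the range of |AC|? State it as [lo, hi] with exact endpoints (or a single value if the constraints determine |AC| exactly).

|AC| = √(37)  (≈ 6.0828)

|AB| ∈ {3}
|BC| ∈ {4}
|AC| ∈ {√(37)}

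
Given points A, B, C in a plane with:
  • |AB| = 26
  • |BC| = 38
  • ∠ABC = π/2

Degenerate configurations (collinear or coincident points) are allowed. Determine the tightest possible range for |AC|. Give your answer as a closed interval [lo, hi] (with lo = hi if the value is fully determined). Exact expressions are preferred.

|AB| ∈ {26}
|BC| ∈ {38}
|AC| ∈ {2·√(530)}

|AC| = 2·√(530)  (≈ 46.0435)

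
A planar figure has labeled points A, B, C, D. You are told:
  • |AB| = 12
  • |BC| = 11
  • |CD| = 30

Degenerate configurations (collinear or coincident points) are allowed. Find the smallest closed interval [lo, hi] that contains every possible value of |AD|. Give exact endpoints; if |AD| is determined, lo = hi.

|AB| ∈ {12}
|BC| ∈ {11}
|CD| ∈ {30}
|AC| ∈ [1, 23]
|BD| ∈ [19, 41]
|AD| ∈ [7, 53]

|AD| ∈ [7, 53]  (≈ [7.0000, 53.0000])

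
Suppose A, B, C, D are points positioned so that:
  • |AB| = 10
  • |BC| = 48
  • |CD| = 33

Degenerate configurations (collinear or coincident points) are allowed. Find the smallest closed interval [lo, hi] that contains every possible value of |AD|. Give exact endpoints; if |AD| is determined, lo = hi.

|AD| ∈ [5, 91]  (≈ [5.0000, 91.0000])

|AB| ∈ {10}
|BC| ∈ {48}
|CD| ∈ {33}
|AC| ∈ [38, 58]
|BD| ∈ [15, 81]
|AD| ∈ [5, 91]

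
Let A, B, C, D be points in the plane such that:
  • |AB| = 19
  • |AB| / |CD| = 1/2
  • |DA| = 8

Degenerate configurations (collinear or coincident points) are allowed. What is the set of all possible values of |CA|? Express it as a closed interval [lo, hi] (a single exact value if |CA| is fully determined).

|CA| ∈ [30, 46]  (≈ [30.0000, 46.0000])

|AB| ∈ {19}
|AD| ∈ {8}
|CD| ∈ {38}
|BD| ∈ [11, 27]
|AC| ∈ [30, 46]
|BC| ∈ [11, 65]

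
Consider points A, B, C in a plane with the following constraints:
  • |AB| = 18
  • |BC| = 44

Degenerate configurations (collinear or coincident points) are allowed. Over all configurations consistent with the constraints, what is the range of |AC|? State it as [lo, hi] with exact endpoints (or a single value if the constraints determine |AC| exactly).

|AB| ∈ {18}
|BC| ∈ {44}
|AC| ∈ [26, 62]

|AC| ∈ [26, 62]  (≈ [26.0000, 62.0000])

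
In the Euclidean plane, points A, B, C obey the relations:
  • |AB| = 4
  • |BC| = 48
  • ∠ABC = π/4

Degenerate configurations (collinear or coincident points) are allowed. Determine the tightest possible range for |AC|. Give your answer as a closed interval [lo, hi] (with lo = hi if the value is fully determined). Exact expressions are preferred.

|AC| = 4·√(145 - 12·√(2))  (≈ 45.2600)

|AB| ∈ {4}
|BC| ∈ {48}
|AC| ∈ {4·√(145 - 12·√(2))}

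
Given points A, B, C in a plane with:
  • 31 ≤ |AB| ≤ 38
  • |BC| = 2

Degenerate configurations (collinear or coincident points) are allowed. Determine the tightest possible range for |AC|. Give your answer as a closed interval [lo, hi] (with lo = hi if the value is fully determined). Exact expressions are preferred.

|AC| ∈ [29, 40]  (≈ [29.0000, 40.0000])

|AB| ∈ [31, 38]
|BC| ∈ {2}
|AC| ∈ [29, 40]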